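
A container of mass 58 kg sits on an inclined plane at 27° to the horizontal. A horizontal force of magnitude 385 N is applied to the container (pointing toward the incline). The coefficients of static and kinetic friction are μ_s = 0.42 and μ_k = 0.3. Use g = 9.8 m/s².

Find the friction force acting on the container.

The horizontal push has a component P sin θ into the surface, so N = m g cos θ + P sin θ = 506.4 + 174.8 = 681.2 N.
Along the incline, the net driving force (taking up-slope positive) is P cos θ − m g sin θ = 343 − 258 = 84.99 N, so equilibrium requires friction f = -84.99 N (down-slope).
The limit of static friction is μ_s N = 286.1 N.
|f_req| = 84.99 ≤ 286.1 N → the container is in equilibrium; friction equals the required value.

f ≈ 85 N (down the incline)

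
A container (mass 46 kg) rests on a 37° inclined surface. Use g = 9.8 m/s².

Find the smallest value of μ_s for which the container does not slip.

μ_s,min ≈ 0.754

At the slip threshold m g sin θ = μ_s m g cos θ, so μ_s,min = tan θ.
μ_s,min = tan 37° = 0.754.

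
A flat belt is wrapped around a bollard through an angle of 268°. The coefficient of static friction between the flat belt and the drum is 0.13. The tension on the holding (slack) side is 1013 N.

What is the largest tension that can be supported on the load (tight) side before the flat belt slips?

At impending slip the capstan equation gives T₂/T₁ = e^{μβ} with β in radians.
β = 268° × π/180 = 4.677 rad.
e^{μβ} = e^{0.13×4.677} = 1.837.
T₂ = T₁ · e^{μβ} = 1013 × 1.837 = 1860 N.

T_max ≈ 1860 N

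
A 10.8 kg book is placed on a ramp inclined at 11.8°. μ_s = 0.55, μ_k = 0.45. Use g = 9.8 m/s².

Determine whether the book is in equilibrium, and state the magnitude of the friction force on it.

N = m g cos θ = 104 N.
Down-slope weight component: m g sin θ = 21.6 N.
μ_s N = 57 N.
21.6 ≤ 57 N, so it stays put; friction = 21.6 N.

f ≈ 21.6 N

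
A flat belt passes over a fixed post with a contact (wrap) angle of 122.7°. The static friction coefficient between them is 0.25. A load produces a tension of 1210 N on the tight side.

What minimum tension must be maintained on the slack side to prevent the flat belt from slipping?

T_min ≈ 708 N

Capstan equation at impending slip: T_tight/T_slack = e^{μβ}.
β = 122.7° = 2.142 rad; e^{μβ} = e^{0.25×2.142} = 1.708.
T_slack = T_tight / e^{μβ} = 1210 / 1.708 = 708 N.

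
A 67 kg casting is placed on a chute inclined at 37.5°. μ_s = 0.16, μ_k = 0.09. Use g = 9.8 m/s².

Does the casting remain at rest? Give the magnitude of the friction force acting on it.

N = m g cos θ = 521 N.
Down-slope weight component: m g sin θ = 400 N.
μ_s N = 83.3 N.
400 > 83.3 N, so it slides; kinetic friction f = μ_k N = 0.09×521 = 46.9 N.

f ≈ 46.9 N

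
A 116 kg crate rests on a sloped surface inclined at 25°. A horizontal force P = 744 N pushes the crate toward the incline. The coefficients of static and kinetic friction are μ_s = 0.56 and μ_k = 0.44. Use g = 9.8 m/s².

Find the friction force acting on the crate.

Resolve perpendicular to the incline: N = m g cos θ + P sin θ = 116×9.8×cos 25° + 744×sin 25° = 1345 N.
Parallel to the incline: P cos θ − m g sin θ = 674.3 − 480.4 = 193.9 N; the friction needed to balance this is 193.9 N acting down the slope.
Maximum static friction: μ_s N = 0.56 × 1345 = 753 N.
Since 193.9 N is within the 753 N limit, the crate stays put and friction is exactly 194 N.

f ≈ 194 N (down the incline)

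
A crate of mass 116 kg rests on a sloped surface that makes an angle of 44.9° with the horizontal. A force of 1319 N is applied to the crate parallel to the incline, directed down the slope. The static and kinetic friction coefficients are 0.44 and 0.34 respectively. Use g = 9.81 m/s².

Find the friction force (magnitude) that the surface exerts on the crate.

f ≈ 274 N (up the incline)

The normal reaction is N = m g cos θ = 806.1 N.
Parallel to the incline, ΣF = 0 gives f = m g sin θ + P = 803.3 + 1319 = 2122 N (up-slope positive).
Static friction can supply at most μ_s N = 354.7 N.
Since |2122| > 354.7 N, static friction cannot hold it; the crate slides down the incline and kinetic friction applies: f = μ_k N = 0.34 × 806.1 = 274 N.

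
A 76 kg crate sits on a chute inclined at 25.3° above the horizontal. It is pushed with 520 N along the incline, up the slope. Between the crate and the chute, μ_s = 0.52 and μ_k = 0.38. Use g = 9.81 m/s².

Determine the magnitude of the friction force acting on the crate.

Perpendicular to the surface, N = m g cos θ = 76·9.81·cos 25.3° = 674 N.
For equilibrium along the incline the friction force must supply f = m g sin θ − P = 318.6 − 520 = -201.4 N (positive meaning up-slope).
Static friction can supply at most μ_s N = 350.5 N.
Since |-201.4| ≤ 350.5 N, static friction is sufficient; f equals the required value, not μ_s N.

f ≈ 201 N (down the incline)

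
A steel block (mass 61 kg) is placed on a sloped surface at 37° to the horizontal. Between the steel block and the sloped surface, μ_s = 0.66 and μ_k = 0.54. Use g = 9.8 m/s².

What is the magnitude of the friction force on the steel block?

Perpendicular to the surface, N = m g cos θ = 61·9.8·cos 37° = 477.4 N.
For equilibrium along the incline, friction must balance the weight component: f = m g sin θ = 359.8 N up the slope.
The static-friction ceiling is μ_s N = 0.66 × 477.4 = 315.1 N.
Since |359.8| > 315.1 N, static friction cannot hold it; the steel block slides down the incline and kinetic friction applies: f = μ_k N = 0.54 × 477.4 = 258 N.

f ≈ 258 N (up the incline)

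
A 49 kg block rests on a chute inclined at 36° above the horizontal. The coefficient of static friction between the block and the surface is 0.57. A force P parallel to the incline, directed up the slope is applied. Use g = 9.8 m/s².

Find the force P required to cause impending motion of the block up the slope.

P ≈ 504 N

At impending motion up the slope, friction acts down-slope at its limit: f = μ_s N.
P is parallel to the surface, so N = m g cos θ = 388 N.
Along the incline: P = m g sin θ + μ_s N = 282 + 0.57×388 = 504 N.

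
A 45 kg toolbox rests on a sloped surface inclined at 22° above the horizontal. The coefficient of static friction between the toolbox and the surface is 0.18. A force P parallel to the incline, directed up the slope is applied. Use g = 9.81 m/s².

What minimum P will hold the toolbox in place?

P_min ≈ 91.7 N

The toolbox tends to slide down (tan θ > μ_s), so at the point of impending slip friction acts up-slope at its limit: f = μ_s N.
P is parallel to the surface, so N = m g cos θ = 409 N.
Along the incline: P + μ_s N = m g sin θ, so P = 165 − 0.18×409 = 91.7 N.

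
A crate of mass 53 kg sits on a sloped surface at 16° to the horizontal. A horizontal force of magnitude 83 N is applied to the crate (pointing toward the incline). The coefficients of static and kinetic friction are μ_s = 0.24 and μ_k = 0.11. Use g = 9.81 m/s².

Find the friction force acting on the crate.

The horizontal push has a component P sin θ into the surface, so N = m g cos θ + P sin θ = 499.8 + 22.88 = 522.7 N.
Parallel to the incline: P cos θ − m g sin θ = 79.78 − 143.3 = -63.53 N; the friction needed to balance this is 63.53 N acting up the slope.
Maximum static friction: μ_s N = 0.24 × 522.7 = 125.4 N.
Since 63.53 N is within the 125.4 N limit, the crate stays put and friction is exactly 63.5 N.

f ≈ 63.5 N (up the incline)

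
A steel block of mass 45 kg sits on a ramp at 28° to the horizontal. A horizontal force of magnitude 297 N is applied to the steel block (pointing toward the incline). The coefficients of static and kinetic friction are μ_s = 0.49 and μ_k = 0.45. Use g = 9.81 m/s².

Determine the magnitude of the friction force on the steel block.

f ≈ 55 N (down the incline)

Resolve perpendicular to the incline: N = m g cos θ + P sin θ = 45×9.81×cos 28° + 297×sin 28° = 529.2 N.
Parallel to the incline: P cos θ − m g sin θ = 262.2 − 207.2 = 54.99 N; the friction needed to balance this is 54.99 N acting down the slope.
The limit of static friction is μ_s N = 259.3 N.
|f_req| = 54.99 ≤ 259.3 N → the steel block is in equilibrium; friction equals the required value.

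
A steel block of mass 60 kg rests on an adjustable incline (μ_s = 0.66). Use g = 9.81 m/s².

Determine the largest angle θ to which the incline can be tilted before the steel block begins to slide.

At the slip threshold, m g sin θ = μ_s · m g cos θ, so tan θ = μ_s.
θ_max = arctan(0.66) = 33.4°.

θ_max ≈ 33.4°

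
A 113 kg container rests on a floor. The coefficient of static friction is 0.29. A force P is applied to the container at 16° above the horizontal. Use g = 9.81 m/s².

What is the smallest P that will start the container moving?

P ≈ 309 N

N = m g − P sin α (the pull lifts the container).
At impending slip, P cos α = μ_s N = μ_s (m g − P sin α).
Solving: P (cos α + μ_s sin α) = μ_s m g → P = 0.29×1110/(cos 16° + 0.29 sin 16°) = 321/1.041 = 309 N.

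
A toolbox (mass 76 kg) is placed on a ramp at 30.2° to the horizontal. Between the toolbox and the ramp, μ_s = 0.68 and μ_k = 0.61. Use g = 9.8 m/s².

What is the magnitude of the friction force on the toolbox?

f ≈ 375 N (up the incline)

Normal force: N = m g cos θ = 76 × 9.8 × cos 30.2° = 643.7 N.
For equilibrium along the incline, friction must balance the weight component: f = m g sin θ = 374.6 N up the slope.
Static friction can supply at most μ_s N = 437.7 N.
Since |374.6| ≤ 437.7 N, the toolbox remains in static equilibrium and friction takes exactly the required value.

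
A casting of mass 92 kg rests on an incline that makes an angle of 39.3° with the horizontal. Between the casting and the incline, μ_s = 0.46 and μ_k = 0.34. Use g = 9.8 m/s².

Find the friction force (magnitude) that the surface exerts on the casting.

f ≈ 237 N (up the incline)

Normal force: N = m g cos θ = 92 × 9.8 × cos 39.3° = 697.7 N.
Along the slope the weight component is m g sin θ = 571.1 N; friction must supply exactly this, acting up-slope.
Maximum static friction available: μ_s N = 0.46 × 697.7 = 320.9 N.
|571.1| exceeds 320.9 N, so the casting slips down-slope; friction is kinetic, f = μ_k N = 0.34×697.7 = 237 N.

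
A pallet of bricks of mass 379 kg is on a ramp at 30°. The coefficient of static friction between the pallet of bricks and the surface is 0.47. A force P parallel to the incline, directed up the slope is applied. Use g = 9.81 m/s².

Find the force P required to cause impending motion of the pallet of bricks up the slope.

P ≈ 3370 N

At impending motion up the slope, friction acts down-slope at its limit: f = μ_s N.
P is parallel to the surface, so N = m g cos θ = 3220 N.
Along the incline: P = m g sin θ + μ_s N = 1860 + 0.47×3220 = 3370 N.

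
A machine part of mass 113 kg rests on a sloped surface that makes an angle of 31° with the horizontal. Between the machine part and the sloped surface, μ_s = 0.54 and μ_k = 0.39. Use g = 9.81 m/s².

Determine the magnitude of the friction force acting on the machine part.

Normal force: N = m g cos θ = 113 × 9.81 × cos 31° = 950.2 N.
For equilibrium along the incline, friction must balance the weight component: f = m g sin θ = 570.9 N up the slope.
Static friction can supply at most μ_s N = 513.1 N.
Since |570.9| > 513.1 N, static friction cannot hold it; the machine part slides down the incline and kinetic friction applies: f = μ_k N = 0.39 × 950.2 = 371 N.

f ≈ 371 N (up the incline)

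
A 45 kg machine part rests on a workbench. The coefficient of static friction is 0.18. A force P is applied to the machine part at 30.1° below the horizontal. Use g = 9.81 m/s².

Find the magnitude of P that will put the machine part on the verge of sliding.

P ≈ 103 N

N = m g + P sin α (the push presses the machine part into the workbench).
At impending slip, P cos α = μ_s N = μ_s (m g + P sin α).
Solving: P (cos α − μ_s sin α) = μ_s m g → P = 0.18×441/(cos 30.1° − 0.18 sin 30.1°) = 79.5/0.7749 = 103 N.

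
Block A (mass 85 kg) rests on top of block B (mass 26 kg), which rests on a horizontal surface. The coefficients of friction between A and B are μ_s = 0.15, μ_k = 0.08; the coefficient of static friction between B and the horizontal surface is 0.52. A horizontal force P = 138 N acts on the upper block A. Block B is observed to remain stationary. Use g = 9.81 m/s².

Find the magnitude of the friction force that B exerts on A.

Between the blocks, N₁ = m_A g = 833.9 N.
Maximum static friction on A from B: μ_s N₁ = 0.15×833.9 = 125.1 N.
Since P = 138 N > 125.1 N, A slides on B; the A–B friction is kinetic: f₁ = μ_k N₁ = 0.08×833.9 = 66.7 N.
B experiences an equal 66.7 N forward from A (third law). B is in equilibrium, so the floor supplies f₂ = 66.7 N of static friction (limit μ_s(m_A+m_B)g = 566.2 N, not exceeded).

f ≈ 66.7 N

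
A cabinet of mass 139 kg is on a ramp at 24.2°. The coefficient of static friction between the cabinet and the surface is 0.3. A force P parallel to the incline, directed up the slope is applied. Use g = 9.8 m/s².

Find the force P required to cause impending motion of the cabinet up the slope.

P ≈ 931 N

At impending motion up the slope, friction acts down-slope at its limit: f = μ_s N.
P is parallel to the surface, so N = m g cos θ = 1240 N.
Along the incline: P = m g sin θ + μ_s N = 558 + 0.3×1240 = 931 N.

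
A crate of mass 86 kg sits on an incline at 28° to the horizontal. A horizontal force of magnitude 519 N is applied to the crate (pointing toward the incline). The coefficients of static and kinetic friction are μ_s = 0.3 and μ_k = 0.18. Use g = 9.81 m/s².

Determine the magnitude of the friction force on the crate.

f ≈ 62.2 N (down the incline)

Resolve perpendicular to the incline: N = m g cos θ + P sin θ = 86×9.81×cos 28° + 519×sin 28° = 988.6 N.
Parallel to the incline: P cos θ − m g sin θ = 458.2 − 396.1 = 62.18 N; the friction needed to balance this is 62.18 N acting down the slope.
Maximum static friction: μ_s N = 0.3 × 988.6 = 296.6 N.
|f_req| = 62.18 ≤ 296.6 N → the crate is in equilibrium; friction equals the required value.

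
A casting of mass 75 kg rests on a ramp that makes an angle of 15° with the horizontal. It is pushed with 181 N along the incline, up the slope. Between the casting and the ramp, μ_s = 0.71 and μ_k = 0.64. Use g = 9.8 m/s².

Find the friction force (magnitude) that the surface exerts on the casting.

Normal force: N = m g cos θ = 75 × 9.8 × cos 15° = 710 N.
Parallel to the incline, ΣF = 0 gives f = m g sin θ − P = 190.2 − 181 = 9.232 N (up-slope positive).
The static-friction ceiling is μ_s N = 0.71 × 710 = 504.1 N.
Since |9.232| ≤ 504.1 N, no slip — friction simply equals what equilibrium demands.

f ≈ 9.23 N (up the incline)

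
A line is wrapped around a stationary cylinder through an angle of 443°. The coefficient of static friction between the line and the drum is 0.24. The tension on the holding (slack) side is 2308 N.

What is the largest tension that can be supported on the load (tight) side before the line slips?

At impending slip the capstan equation gives T₂/T₁ = e^{μβ} with β in radians.
β = 443° × π/180 = 7.732 rad.
e^{μβ} = e^{0.24×7.732} = 6.396.
T₂ = T₁ · e^{μβ} = 2308 × 6.396 = 14800 N.

T_max ≈ 14800 N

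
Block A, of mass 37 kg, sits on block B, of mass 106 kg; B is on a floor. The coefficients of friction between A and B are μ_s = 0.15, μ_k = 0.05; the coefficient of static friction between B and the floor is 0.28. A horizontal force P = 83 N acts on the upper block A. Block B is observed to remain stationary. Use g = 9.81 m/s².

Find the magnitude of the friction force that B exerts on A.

f ≈ 18.1 N

Between the blocks, N₁ = m_A g = 363 N.
So the A–B interface can sustain at most μ_s N₁ = 54.45 N of static friction.
Since P = 83 N > 54.45 N, A slides on B; the A–B friction is kinetic: f₁ = μ_k N₁ = 0.05×363 = 18.1 N.
B experiences an equal 18.1 N forward from A (third law). B is in equilibrium, so the floor supplies f₂ = 18.1 N of static friction (limit μ_s(m_A+m_B)g = 392.8 N, not exceeded).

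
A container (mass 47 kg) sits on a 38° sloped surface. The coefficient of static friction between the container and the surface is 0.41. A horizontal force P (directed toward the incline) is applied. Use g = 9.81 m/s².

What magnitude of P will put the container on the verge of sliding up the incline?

At impending motion up the slope, friction acts down-slope at its limit: f = μ_s N.
Perpendicular to the incline: N = m g cos θ + P sin θ.
Along the incline: P cos θ = m g sin θ + μ_s N = m g sin θ + μ_s (m g cos θ + P sin θ).
Solving, P (cos θ − μ_s sin θ) = m g (sin θ + μ_s cos θ), so P = 47×9.81×(sin 38° + 0.41 cos 38°)/(cos 38° − 0.41 sin 38°) = 461×0.9387/0.5356 = 808 N.

P ≈ 808 N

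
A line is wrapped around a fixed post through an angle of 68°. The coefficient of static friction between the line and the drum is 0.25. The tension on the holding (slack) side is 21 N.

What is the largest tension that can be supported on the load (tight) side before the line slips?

At impending slip the capstan equation gives T₂/T₁ = e^{μβ} with β in radians.
β = 68° × π/180 = 1.187 rad.
e^{μβ} = e^{0.25×1.187} = 1.345.
T₂ = T₁ · e^{μβ} = 21 × 1.345 = 28.3 N.

T_max ≈ 28.3 N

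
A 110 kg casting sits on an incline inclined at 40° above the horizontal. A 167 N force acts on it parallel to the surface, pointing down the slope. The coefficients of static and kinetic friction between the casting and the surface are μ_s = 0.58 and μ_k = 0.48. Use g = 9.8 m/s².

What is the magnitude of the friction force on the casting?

The normal reaction is N = m g cos θ = 825.8 N.
The friction needed for equilibrium is m g sin θ + P = 692.9 + 167 = 859.9 N, measured positive up-slope.
The static-friction ceiling is μ_s N = 0.58 × 825.8 = 479 N.
|859.9| exceeds 479 N, so the casting slips down-slope; friction is kinetic, f = μ_k N = 0.48×825.8 = 396 N.

f ≈ 396 N (up the incline)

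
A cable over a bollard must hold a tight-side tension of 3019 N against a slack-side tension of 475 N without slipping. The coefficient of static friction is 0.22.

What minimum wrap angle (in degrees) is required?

β_min ≈ 482°

T₂/T₁ = e^{μβ} → β = ln(T₂/T₁)/μ.
β = ln(3019/475)/0.22 = 1.849/0.22 = 8.406 rad.
In degrees: β = 8.406 × 180/π = 482°.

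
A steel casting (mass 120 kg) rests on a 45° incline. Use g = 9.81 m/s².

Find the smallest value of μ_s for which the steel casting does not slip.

At the slip threshold m g sin θ = μ_s m g cos θ, so μ_s,min = tan θ.
μ_s,min = tan 45° = 1.

μ_s,min ≈ 1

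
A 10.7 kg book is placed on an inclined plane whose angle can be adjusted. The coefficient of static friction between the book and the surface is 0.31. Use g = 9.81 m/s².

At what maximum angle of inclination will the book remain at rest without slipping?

At the slip threshold, m g sin θ = μ_s · m g cos θ, so tan θ = μ_s.
θ_max = arctan(0.31) = 17.2°.

θ_max ≈ 17.2°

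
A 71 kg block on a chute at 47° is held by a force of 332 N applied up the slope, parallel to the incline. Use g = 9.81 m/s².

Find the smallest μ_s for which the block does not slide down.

μ_s,min ≈ 0.373

N = m g cos θ = 475 N.
Friction must make up the shortfall along the incline: f = m g sin θ − P = 509.4 − 332 = 177.4 N.
At the threshold f = μ_s N, so μ_s,min = 177.4/475 = 0.373.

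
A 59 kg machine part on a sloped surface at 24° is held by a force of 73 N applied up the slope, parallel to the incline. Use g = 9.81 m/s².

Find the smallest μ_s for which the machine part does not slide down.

μ_s,min ≈ 0.307

N = m g cos θ = 528.8 N.
Friction must make up the shortfall along the incline: f = m g sin θ − P = 235.4 − 73 = 162.4 N.
At the threshold f = μ_s N, so μ_s,min = 162.4/528.8 = 0.307.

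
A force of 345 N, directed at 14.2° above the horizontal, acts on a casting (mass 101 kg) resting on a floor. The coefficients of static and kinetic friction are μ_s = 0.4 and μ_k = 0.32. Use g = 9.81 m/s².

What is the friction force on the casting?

The vertical component of P reduces the normal force: N = m g − P sin α = 990.8 − 84.63 = 906.2 N.
The horizontal driving force is P cos α = 334.5 N, so equilibrium needs friction f = 334.5 N.
The static-friction limit is μ_s N = 362.5 N.
Since 334.5 N does not exceed the limit, the casting stays at rest and f = 334 N.

f ≈ 334 N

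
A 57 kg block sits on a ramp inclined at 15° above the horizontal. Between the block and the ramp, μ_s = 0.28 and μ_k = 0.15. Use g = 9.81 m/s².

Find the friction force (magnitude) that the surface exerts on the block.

f ≈ 145 N (up the incline)

Normal force: N = m g cos θ = 57 × 9.81 × cos 15° = 540.1 N.
For equilibrium along the incline, friction must balance the weight component: f = m g sin θ = 144.7 N up the slope.
The static-friction ceiling is μ_s N = 0.28 × 540.1 = 151.2 N.
Since |144.7| ≤ 151.2 N, no slip — friction simply equals what equilibrium demands.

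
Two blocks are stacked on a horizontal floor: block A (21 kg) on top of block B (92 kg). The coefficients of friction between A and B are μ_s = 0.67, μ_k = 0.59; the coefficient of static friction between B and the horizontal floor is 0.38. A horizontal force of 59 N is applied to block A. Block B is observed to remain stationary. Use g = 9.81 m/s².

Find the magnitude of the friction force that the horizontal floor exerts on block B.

f ≈ 59 N

The normal force B exerts on A is simply A's weight, N₁ = 206 N.
Maximum static friction on A from B: μ_s N₁ = 0.67×206 = 138 N.
P = 59 N is within that limit, so A and B move together (both at rest); the A–B friction is simply f₁ = P = 59 N.
By Newton's third law B feels 59 N forward from A. With B stationary, the floor's static friction on B balances it: f₂ = 59 N (well within μ_s(m_A+m_B)g = 421.2 N).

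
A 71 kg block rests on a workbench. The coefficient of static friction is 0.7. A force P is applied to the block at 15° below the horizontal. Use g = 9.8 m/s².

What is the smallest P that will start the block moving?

N = m g + P sin α (the push presses the block into the workbench).
At impending slip, P cos α = μ_s N = μ_s (m g + P sin α).
Solving: P (cos α − μ_s sin α) = μ_s m g → P = 0.7×696/(cos 15° − 0.7 sin 15°) = 487/0.7848 = 621 N.

P ≈ 621 N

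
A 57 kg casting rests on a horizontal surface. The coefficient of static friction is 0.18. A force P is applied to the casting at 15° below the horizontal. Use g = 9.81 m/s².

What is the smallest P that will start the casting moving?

N = m g + P sin α (the push presses the casting into the horizontal surface).
At impending slip, P cos α = μ_s N = μ_s (m g + P sin α).
Solving: P (cos α − μ_s sin α) = μ_s m g → P = 0.18×559/(cos 15° − 0.18 sin 15°) = 101/0.9193 = 109 N.

P ≈ 109 N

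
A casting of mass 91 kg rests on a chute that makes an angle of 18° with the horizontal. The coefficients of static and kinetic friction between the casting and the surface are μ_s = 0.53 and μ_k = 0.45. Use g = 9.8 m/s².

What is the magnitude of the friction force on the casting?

f ≈ 276 N (up the incline)

Perpendicular to the surface, N = m g cos θ = 91·9.8·cos 18° = 848.2 N.
For equilibrium along the incline, friction must balance the weight component: f = m g sin θ = 275.6 N up the slope.
Maximum static friction available: μ_s N = 0.53 × 848.2 = 449.5 N.
Since |275.6| ≤ 449.5 N, the casting remains in static equilibrium and friction takes exactly the required value.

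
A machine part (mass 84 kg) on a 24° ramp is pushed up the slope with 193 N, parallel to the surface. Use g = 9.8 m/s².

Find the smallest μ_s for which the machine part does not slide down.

μ_s,min ≈ 0.189

N = m g cos θ = 752 N.
Friction must make up the shortfall along the incline: f = m g sin θ − P = 334.8 − 193 = 141.8 N.
At the threshold f = μ_s N, so μ_s,min = 141.8/752 = 0.189.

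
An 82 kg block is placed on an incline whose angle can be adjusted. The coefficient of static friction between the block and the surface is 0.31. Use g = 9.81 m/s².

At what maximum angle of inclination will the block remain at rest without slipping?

At the slip threshold, m g sin θ = μ_s · m g cos θ, so tan θ = μ_s.
θ_max = arctan(0.31) = 17.2°.

θ_max ≈ 17.2°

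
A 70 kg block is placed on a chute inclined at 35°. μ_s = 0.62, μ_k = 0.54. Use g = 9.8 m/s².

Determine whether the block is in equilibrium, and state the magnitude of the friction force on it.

f ≈ 303 N

N = m g cos θ = 562 N.
Down-slope weight component: m g sin θ = 393 N.
μ_s N = 348 N.
393 > 348 N, so it slides; kinetic friction f = μ_k N = 0.54×562 = 303 N.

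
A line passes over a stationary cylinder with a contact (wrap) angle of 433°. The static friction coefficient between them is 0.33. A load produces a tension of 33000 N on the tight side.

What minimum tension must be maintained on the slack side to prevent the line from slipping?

Capstan equation at impending slip: T_tight/T_slack = e^{μβ}.
β = 433° = 7.557 rad; e^{μβ} = e^{0.33×7.557} = 12.11.
T_slack = T_tight / e^{μβ} = 33000 / 12.11 = 2730 N.

T_min ≈ 2730 N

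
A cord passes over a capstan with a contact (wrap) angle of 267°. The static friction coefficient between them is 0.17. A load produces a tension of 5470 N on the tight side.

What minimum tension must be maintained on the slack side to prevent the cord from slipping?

T_min ≈ 2480 N

Capstan equation at impending slip: T_tight/T_slack = e^{μβ}.
β = 267° = 4.66 rad; e^{μβ} = e^{0.17×4.66} = 2.208.
T_slack = T_tight / e^{μβ} = 5470 / 2.208 = 2480 N.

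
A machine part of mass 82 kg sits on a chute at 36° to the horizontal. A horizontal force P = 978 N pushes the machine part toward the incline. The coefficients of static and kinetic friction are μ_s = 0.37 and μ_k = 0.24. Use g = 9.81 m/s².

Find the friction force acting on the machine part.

Resolve perpendicular to the incline: N = m g cos θ + P sin θ = 82×9.81×cos 36° + 978×sin 36° = 1226 N.
Parallel to the incline: P cos θ − m g sin θ = 791.2 − 472.8 = 318.4 N; the friction needed to balance this is 318.4 N acting down the slope.
The limit of static friction is μ_s N = 453.5 N.
|f_req| = 318.4 ≤ 453.5 N → the machine part is in equilibrium; friction equals the required value.

f ≈ 318 N (down the incline)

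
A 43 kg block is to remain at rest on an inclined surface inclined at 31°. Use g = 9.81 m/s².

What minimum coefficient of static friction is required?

At the slip threshold m g sin θ = μ_s m g cos θ, so μ_s,min = tan θ.
μ_s,min = tan 31° = 0.601.

μ_s,min ≈ 0.601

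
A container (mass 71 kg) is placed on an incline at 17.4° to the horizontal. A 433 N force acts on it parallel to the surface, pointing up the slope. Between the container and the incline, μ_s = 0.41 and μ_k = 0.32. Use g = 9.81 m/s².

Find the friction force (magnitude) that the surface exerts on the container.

Perpendicular to the surface, N = m g cos θ = 71·9.81·cos 17.4° = 664.6 N.
Parallel to the incline, ΣF = 0 gives f = m g sin θ − P = 208.3 − 433 = -224.7 N (up-slope positive).
The static-friction ceiling is μ_s N = 0.41 × 664.6 = 272.5 N.
Since |-224.7| ≤ 272.5 N, the container remains in static equilibrium and friction takes exactly the required value.

f ≈ 225 N (down the incline)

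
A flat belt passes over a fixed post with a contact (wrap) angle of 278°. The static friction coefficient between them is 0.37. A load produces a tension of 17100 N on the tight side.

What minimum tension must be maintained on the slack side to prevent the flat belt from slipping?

Capstan equation at impending slip: T_tight/T_slack = e^{μβ}.
β = 278° = 4.852 rad; e^{μβ} = e^{0.37×4.852} = 6.021.
T_slack = T_tight / e^{μβ} = 17100 / 6.021 = 2840 N.

T_min ≈ 2840 N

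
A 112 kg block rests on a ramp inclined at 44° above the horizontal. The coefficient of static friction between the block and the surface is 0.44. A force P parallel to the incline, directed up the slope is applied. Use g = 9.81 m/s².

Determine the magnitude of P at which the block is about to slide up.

At impending motion up the slope, friction acts down-slope at its limit: f = μ_s N.
P is parallel to the surface, so N = m g cos θ = 790 N.
Along the incline: P = m g sin θ + μ_s N = 763 + 0.44×790 = 1110 N.

P ≈ 1110 N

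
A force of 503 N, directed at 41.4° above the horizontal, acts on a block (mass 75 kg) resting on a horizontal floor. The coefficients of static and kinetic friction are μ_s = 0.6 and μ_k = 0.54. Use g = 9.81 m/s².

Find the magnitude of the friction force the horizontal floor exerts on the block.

f ≈ 218 N

Vertical equilibrium gives N = m g − P sin α = 403.1 N.
For equilibrium, f = P cos α = 503×cos 41.4° = 377.3 N.
μ_s N = 0.6 × 403.1 = 241.9 N.
The required friction exceeds μ_s N, so the block moves and f = μ_k N = 218 N.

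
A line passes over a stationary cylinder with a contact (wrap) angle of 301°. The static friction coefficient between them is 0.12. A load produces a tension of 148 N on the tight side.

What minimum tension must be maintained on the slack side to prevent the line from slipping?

Capstan equation at impending slip: T_tight/T_slack = e^{μβ}.
β = 301° = 5.253 rad; e^{μβ} = e^{0.12×5.253} = 1.878.
T_slack = T_tight / e^{μβ} = 148 / 1.878 = 78.8 N.

T_min ≈ 78.8 N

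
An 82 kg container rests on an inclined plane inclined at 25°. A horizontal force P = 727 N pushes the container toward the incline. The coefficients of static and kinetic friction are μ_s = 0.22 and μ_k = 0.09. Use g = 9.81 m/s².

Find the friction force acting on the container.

f ≈ 93.3 N (down the incline)

Normal direction: N = m g cos θ + P sin θ = 1036 N.
Parallel to the incline: P cos θ − m g sin θ = 658.9 − 340 = 318.9 N; the friction needed to balance this is 318.9 N acting down the slope.
Maximum static friction: μ_s N = 0.22 × 1036 = 228 N.
|f_req| = 318.9 > 228 N → the container slides up the incline; f = μ_k N = 0.09 × 1036 = 93.3 N.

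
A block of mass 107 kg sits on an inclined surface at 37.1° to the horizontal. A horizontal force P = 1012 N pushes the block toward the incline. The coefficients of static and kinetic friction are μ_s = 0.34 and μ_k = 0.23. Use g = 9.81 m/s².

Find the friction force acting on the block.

f ≈ 174 N (down the incline)

Resolve perpendicular to the incline: N = m g cos θ + P sin θ = 107×9.81×cos 37.1° + 1012×sin 37.1° = 1448 N.
Along the incline, the net driving force (taking up-slope positive) is P cos θ − m g sin θ = 807.2 − 633.2 = 174 N, so equilibrium requires friction f = -174 N (down-slope).
The limit of static friction is μ_s N = 492.2 N.
|f_req| = 174 ≤ 492.2 N → the block is in equilibrium; friction equals the required value.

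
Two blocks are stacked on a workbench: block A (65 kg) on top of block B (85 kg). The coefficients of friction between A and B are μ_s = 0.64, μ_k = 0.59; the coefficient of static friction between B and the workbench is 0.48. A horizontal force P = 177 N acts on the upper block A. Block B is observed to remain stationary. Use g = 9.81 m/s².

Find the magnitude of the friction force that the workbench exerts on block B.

f ≈ 177 N

The normal force B exerts on A is simply A's weight, N₁ = 637.6 N.
So the A–B interface can sustain at most μ_s N₁ = 408.1 N of static friction.
Since P = 177 N ≤ 408.1 N, A does not slip on B; friction on A equals P = 177 N.
By Newton's third law B feels 177 N forward from A. With B stationary, the floor's static friction on B balances it: f₂ = 177 N (well within μ_s(m_A+m_B)g = 706.3 N).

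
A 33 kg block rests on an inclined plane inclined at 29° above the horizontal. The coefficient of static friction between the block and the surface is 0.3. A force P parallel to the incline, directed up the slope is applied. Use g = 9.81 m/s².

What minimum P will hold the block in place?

The block tends to slide down (tan θ > μ_s), so at the point of impending slip friction acts up-slope at its limit: f = μ_s N.
P is parallel to the surface, so N = m g cos θ = 283 N.
Along the incline: P + μ_s N = m g sin θ, so P = 157 − 0.3×283 = 72 N.

P_min ≈ 72 N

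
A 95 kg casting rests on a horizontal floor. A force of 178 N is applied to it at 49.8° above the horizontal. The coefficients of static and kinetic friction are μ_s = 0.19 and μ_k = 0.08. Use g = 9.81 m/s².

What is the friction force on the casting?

N = m g − P sin α = 932 − 178×sin 49.8° = 796 N.
The horizontal driving force is P cos α = 114.9 N, so equilibrium needs friction f = 114.9 N.
The static-friction limit is μ_s N = 151.2 N.
114.9 ≤ 151.2 N → static; friction equals the required 115 N.

f ≈ 115 N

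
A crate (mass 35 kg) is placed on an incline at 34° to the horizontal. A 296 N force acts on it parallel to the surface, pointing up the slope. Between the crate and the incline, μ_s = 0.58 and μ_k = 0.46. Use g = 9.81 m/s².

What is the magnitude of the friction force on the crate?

The normal reaction is N = m g cos θ = 284.7 N.
For equilibrium along the incline the friction force must supply f = m g sin θ − P = 192 − 296 = -104 N (positive meaning up-slope).
The static-friction ceiling is μ_s N = 0.58 × 284.7 = 165.1 N.
Since |-104| ≤ 165.1 N, the crate remains in static equilibrium and friction takes exactly the required value.

f ≈ 104 N (down the incline)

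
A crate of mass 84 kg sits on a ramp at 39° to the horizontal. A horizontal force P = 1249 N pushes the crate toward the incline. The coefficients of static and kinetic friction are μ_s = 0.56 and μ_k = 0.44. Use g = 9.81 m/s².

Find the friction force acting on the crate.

f ≈ 452 N (down the incline)

The horizontal push has a component P sin θ into the surface, so N = m g cos θ + P sin θ = 640.4 + 786 = 1426 N.
Parallel to the incline: P cos θ − m g sin θ = 970.7 − 518.6 = 452.1 N; the friction needed to balance this is 452.1 N acting down the slope.
Maximum static friction: μ_s N = 0.56 × 1426 = 798.8 N.
Since 452.1 N is within the 798.8 N limit, the crate stays put and friction is exactly 452 N.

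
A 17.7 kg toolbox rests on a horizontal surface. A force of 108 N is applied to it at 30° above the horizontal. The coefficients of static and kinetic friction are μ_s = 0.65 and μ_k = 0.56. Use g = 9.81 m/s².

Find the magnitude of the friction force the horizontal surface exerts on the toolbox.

Vertical equilibrium gives N = m g − P sin α = 119.6 N.
For equilibrium, f = P cos α = 108×cos 30° = 93.53 N.
The static-friction limit is μ_s N = 77.76 N.
The required friction exceeds μ_s N, so the toolbox moves and f = μ_k N = 67 N.

f ≈ 67 N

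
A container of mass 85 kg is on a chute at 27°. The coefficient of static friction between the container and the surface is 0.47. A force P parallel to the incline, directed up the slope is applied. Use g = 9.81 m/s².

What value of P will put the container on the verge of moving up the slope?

At impending motion up the slope, friction acts down-slope at its limit: f = μ_s N.
P is parallel to the surface, so N = m g cos θ = 743 N.
Along the incline: P = m g sin θ + μ_s N = 379 + 0.47×743 = 728 N.

P ≈ 728 N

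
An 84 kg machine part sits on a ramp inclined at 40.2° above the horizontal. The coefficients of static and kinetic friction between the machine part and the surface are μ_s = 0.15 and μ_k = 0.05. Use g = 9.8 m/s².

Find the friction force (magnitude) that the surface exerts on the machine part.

f ≈ 31.4 N (up the incline)

Normal force: N = m g cos θ = 84 × 9.8 × cos 40.2° = 628.8 N.
For equilibrium along the incline, friction must balance the weight component: f = m g sin θ = 531.3 N up the slope.
Static friction can supply at most μ_s N = 94.31 N.
|531.3| exceeds 94.31 N, so the machine part slips down-slope; friction is kinetic, f = μ_k N = 0.05×628.8 = 31.4 N.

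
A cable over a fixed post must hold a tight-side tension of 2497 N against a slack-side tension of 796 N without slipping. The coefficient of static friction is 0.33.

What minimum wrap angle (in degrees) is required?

β_min ≈ 198°

T₂/T₁ = e^{μβ} → β = ln(T₂/T₁)/μ.
β = ln(2497/796)/0.33 = 1.143/0.33 = 3.464 rad.
In degrees: β = 3.464 × 180/π = 198°.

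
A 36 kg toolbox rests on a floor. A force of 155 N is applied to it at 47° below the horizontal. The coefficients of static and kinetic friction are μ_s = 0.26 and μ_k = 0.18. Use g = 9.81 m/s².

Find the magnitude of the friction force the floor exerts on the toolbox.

N = m g + P sin α = 353.2 + 155×sin 47° = 466.5 N.
For equilibrium, f = P cos α = 155×cos 47° = 105.7 N.
The static-friction limit is μ_s N = 121.3 N.
Since 105.7 N does not exceed the limit, the toolbox stays at rest and f = 106 N.

f ≈ 106 N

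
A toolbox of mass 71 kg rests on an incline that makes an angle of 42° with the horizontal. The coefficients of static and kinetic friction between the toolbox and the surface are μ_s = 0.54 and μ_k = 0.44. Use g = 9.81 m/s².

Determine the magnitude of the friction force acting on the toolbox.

f ≈ 228 N (up the incline)

Normal force: N = m g cos θ = 71 × 9.81 × cos 42° = 517.6 N.
Along the slope the weight component is m g sin θ = 466.1 N; friction must supply exactly this, acting up-slope.
Static friction can supply at most μ_s N = 279.5 N.
|466.1| exceeds 279.5 N, so the toolbox slips down-slope; friction is kinetic, f = μ_k N = 0.44×517.6 = 228 N.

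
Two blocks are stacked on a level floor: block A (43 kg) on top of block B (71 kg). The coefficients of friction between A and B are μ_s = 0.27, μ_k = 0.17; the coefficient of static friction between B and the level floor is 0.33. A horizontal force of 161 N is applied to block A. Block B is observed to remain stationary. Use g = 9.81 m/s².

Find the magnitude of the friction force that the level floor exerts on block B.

f ≈ 71.7 N

The normal force B exerts on A is simply A's weight, N₁ = 421.8 N.
Maximum static friction on A from B: μ_s N₁ = 0.27×421.8 = 113.9 N.
Since P = 161 N > 113.9 N, A slides on B; the A–B friction is kinetic: f₁ = μ_k N₁ = 0.17×421.8 = 71.7 N.
B experiences an equal 71.7 N forward from A (third law). B is in equilibrium, so the floor supplies f₂ = 71.7 N of static friction (limit μ_s(m_A+m_B)g = 369.1 N, not exceeded).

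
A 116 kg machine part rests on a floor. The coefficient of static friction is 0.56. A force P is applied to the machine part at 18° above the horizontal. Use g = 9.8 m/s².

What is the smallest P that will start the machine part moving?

P ≈ 566 N

N = m g − P sin α (the pull lifts the machine part).
At impending slip, P cos α = μ_s N = μ_s (m g − P sin α).
Solving: P (cos α + μ_s sin α) = μ_s m g → P = 0.56×1140/(cos 18° + 0.56 sin 18°) = 637/1.124 = 566 N.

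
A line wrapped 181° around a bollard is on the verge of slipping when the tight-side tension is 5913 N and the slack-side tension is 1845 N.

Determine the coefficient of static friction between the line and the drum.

μ ≈ 0.369

T₂/T₁ = e^{μβ} → μ = ln(T₂/T₁)/β.
β = 181° = 3.159 rad.
μ = ln(5913/1845)/3.159 = ln(3.205)/3.159 = 0.369.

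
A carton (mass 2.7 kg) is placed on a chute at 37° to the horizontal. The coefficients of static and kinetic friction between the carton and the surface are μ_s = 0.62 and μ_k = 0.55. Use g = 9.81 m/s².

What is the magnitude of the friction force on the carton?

Perpendicular to the surface, N = m g cos θ = 2.7·9.81·cos 37° = 21.15 N.
Along the slope the weight component is m g sin θ = 15.94 N; friction must supply exactly this, acting up-slope.
Static friction can supply at most μ_s N = 13.12 N.
Since |15.94| > 13.12 N, static friction cannot hold it; the carton slides down the incline and kinetic friction applies: f = μ_k N = 0.55 × 21.15 = 11.6 N.

f ≈ 11.6 N (up the incline)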